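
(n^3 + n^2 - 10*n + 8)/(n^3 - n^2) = 1 + 2/n - 8/n^2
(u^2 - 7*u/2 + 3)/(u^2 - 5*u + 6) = (u - 3/2)/(u - 3)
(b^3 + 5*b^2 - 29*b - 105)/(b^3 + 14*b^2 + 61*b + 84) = (b - 5)/(b + 4)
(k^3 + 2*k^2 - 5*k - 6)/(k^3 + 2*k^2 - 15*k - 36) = (k^2 - k - 2)/(k^2 - k - 12)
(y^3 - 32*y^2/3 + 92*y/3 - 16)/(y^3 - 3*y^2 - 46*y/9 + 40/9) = 3*(y - 6)/(3*y + 5)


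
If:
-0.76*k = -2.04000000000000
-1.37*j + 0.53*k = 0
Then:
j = 1.04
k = 2.68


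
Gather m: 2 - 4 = -2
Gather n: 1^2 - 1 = 0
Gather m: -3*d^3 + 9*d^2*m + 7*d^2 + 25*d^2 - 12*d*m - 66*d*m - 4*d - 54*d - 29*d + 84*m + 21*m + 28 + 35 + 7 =-3*d^3 + 32*d^2 - 87*d + m*(9*d^2 - 78*d + 105) + 70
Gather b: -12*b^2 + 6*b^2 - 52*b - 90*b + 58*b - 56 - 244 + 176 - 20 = -6*b^2 - 84*b - 144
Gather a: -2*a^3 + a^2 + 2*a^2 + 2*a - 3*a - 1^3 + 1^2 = -2*a^3 + 3*a^2 - a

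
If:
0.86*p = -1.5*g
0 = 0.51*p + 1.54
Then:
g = 1.73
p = -3.02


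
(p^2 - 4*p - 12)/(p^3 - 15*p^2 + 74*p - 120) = (p + 2)/(p^2 - 9*p + 20)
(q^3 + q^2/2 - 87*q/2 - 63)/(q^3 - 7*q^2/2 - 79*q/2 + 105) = (2*q + 3)/(2*q - 5)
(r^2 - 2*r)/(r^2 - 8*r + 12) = r/(r - 6)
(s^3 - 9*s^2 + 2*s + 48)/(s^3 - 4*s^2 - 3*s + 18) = (s - 8)/(s - 3)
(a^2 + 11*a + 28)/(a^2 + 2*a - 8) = (a + 7)/(a - 2)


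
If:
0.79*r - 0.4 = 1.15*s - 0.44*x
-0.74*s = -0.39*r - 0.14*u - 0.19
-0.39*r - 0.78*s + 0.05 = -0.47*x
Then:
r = 0.185310416079647*x + 0.347046116276886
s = 0.509908894524279*x - 0.109420494035879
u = 2.17901085483503*x - 2.9022796495324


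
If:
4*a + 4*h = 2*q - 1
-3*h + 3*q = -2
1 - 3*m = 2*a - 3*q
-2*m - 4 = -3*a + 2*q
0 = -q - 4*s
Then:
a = -8/37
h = -163/222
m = -205/222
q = -311/222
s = 311/888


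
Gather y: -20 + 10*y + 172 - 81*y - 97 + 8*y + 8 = 63 - 63*y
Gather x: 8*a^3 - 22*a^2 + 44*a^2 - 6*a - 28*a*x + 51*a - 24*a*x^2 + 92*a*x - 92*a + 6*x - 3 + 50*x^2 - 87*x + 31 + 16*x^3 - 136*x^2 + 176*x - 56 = 8*a^3 + 22*a^2 - 47*a + 16*x^3 + x^2*(-24*a - 86) + x*(64*a + 95) - 28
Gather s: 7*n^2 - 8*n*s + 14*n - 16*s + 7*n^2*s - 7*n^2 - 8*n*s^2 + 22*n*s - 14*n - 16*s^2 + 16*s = s^2*(-8*n - 16) + s*(7*n^2 + 14*n)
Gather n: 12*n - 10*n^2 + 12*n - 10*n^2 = -20*n^2 + 24*n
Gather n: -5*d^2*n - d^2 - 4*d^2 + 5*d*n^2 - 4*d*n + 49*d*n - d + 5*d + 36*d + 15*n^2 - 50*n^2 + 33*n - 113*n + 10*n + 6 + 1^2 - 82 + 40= -5*d^2 + 40*d + n^2*(5*d - 35) + n*(-5*d^2 + 45*d - 70) - 35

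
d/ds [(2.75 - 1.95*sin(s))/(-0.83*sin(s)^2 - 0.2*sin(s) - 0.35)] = (-1.6185*sin(s)^2 + 4.565*sin(s) + 1.2325)*cos(s)/(0.6889*sin(s)^4 + 0.332*sin(s)^3 + 0.621*sin(s)^2 + 0.14*sin(s) + 0.1225)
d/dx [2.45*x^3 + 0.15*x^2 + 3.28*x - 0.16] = 7.35*x^2 + 0.3*x + 3.28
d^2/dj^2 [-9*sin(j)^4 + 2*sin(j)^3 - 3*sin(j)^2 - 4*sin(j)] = 144*sin(j)^4 - 18*sin(j)^3 - 96*sin(j)^2 + 16*sin(j) - 6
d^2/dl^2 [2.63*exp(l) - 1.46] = 2.63*exp(l)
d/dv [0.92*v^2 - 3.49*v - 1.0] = 1.84*v - 3.49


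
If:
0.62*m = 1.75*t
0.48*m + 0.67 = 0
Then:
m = -1.40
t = -0.49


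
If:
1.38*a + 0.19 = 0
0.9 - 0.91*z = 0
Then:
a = -0.14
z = 0.99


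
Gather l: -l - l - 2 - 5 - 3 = -2*l - 10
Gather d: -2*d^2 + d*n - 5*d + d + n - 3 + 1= -2*d^2 + d*(n - 4) + n - 2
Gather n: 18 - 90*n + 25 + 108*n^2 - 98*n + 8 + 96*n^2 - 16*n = 204*n^2 - 204*n + 51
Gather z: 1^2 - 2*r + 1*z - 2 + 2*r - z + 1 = 0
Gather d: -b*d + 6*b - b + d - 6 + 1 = 5*b + d*(1 - b) - 5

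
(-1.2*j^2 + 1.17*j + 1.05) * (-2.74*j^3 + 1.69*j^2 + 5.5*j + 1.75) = 3.288*j^5 - 5.2338*j^4 - 7.4997*j^3 + 6.1095*j^2 + 7.8225*j + 1.8375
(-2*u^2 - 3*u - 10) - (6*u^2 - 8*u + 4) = -8*u^2 + 5*u - 14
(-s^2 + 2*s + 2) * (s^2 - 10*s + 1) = -s^4 + 12*s^3 - 19*s^2 - 18*s + 2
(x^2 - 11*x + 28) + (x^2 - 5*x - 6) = 2*x^2 - 16*x + 22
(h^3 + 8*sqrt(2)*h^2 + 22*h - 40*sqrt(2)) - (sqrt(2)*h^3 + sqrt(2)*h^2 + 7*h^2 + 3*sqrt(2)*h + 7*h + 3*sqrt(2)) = -sqrt(2)*h^3 + h^3 - 7*h^2 + 7*sqrt(2)*h^2 - 3*sqrt(2)*h + 15*h - 43*sqrt(2)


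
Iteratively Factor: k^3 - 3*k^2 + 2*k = (k - 2)*(k^2 - k) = (k - 2)*(k - 1)*(k)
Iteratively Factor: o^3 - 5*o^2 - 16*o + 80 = (o + 4)*(o^2 - 9*o + 20) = (o - 5)*(o + 4)*(o - 4)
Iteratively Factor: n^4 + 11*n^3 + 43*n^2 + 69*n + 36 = (n + 3)*(n^3 + 8*n^2 + 19*n + 12) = (n + 3)*(n + 4)*(n^2 + 4*n + 3) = (n + 3)^2*(n + 4)*(n + 1)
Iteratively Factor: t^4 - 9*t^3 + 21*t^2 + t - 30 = (t - 2)*(t^3 - 7*t^2 + 7*t + 15) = (t - 5)*(t - 2)*(t^2 - 2*t - 3) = (t - 5)*(t - 2)*(t + 1)*(t - 3)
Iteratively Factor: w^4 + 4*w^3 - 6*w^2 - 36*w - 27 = (w - 3)*(w^3 + 7*w^2 + 15*w + 9) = (w - 3)*(w + 3)*(w^2 + 4*w + 3) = (w - 3)*(w + 3)^2*(w + 1)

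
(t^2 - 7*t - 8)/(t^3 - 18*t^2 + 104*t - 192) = (t + 1)/(t^2 - 10*t + 24)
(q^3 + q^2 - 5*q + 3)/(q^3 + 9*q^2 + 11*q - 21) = (q - 1)/(q + 7)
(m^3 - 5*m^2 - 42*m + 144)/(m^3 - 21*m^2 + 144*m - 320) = (m^2 + 3*m - 18)/(m^2 - 13*m + 40)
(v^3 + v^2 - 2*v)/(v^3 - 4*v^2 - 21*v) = (-v^2 - v + 2)/(-v^2 + 4*v + 21)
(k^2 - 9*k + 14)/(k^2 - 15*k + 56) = (k - 2)/(k - 8)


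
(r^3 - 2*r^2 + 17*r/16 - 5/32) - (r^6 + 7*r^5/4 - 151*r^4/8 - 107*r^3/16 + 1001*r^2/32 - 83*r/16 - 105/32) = -r^6 - 7*r^5/4 + 151*r^4/8 + 123*r^3/16 - 1065*r^2/32 + 25*r/4 + 25/8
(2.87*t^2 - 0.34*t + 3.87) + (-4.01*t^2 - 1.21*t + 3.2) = -1.14*t^2 - 1.55*t + 7.07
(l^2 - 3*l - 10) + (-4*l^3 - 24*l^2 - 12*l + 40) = -4*l^3 - 23*l^2 - 15*l + 30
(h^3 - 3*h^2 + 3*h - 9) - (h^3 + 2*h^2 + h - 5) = -5*h^2 + 2*h - 4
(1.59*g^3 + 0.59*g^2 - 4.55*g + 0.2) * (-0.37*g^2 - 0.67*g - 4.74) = -0.5883*g^5 - 1.2836*g^4 - 6.2484*g^3 + 0.1779*g^2 + 21.433*g - 0.948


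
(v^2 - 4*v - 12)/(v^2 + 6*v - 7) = (v^2 - 4*v - 12)/(v^2 + 6*v - 7)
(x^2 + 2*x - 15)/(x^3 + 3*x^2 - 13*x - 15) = 1/(x + 1)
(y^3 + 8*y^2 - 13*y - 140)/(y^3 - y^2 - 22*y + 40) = (y + 7)/(y - 2)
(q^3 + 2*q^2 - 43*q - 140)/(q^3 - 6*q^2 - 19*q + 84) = (q + 5)/(q - 3)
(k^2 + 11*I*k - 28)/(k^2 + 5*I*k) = (k^2 + 11*I*k - 28)/(k*(k + 5*I))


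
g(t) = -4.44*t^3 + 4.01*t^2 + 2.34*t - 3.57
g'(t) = -13.32*t^2 + 8.02*t + 2.34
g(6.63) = -1105.76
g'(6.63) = -529.99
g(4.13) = -238.28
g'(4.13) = -191.74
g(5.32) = -546.15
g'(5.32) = -331.98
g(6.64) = -1111.07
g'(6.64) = -531.68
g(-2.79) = 117.54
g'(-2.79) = -123.72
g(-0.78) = -0.85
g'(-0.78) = -12.02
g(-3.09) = 158.48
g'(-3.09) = -149.62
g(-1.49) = 16.53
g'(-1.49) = -39.18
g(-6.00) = 1085.79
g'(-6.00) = -525.30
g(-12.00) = 8218.11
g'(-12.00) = -2011.98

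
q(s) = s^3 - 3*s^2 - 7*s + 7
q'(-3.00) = 38.00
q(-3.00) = -26.00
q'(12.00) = 353.00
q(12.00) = 1219.00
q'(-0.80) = -0.28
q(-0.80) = 10.17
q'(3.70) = 11.87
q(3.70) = -9.32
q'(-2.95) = 36.81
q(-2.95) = -24.13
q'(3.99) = 16.82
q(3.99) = -5.17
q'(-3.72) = 56.84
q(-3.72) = -59.95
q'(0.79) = -9.87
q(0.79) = 0.09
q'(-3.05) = 39.21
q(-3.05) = -27.93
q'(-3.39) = 47.82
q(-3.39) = -42.70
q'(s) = 3*s^2 - 6*s - 7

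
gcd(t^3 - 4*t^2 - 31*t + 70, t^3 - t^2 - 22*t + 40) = t^2 + 3*t - 10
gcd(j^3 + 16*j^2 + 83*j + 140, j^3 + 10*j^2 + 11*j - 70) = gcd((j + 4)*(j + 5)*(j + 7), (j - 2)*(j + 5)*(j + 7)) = j^2 + 12*j + 35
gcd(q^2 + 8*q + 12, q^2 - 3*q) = 1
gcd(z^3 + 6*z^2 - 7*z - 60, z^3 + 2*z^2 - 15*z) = z^2 + 2*z - 15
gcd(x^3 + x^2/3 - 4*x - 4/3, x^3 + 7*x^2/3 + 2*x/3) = x^2 + 7*x/3 + 2/3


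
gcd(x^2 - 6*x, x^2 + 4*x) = x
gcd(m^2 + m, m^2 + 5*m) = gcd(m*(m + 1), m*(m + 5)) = m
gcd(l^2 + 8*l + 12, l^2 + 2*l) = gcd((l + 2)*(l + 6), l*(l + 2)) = l + 2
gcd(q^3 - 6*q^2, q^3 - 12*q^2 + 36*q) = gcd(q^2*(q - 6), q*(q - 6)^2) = q^2 - 6*q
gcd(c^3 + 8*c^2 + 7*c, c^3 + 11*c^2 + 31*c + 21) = c^2 + 8*c + 7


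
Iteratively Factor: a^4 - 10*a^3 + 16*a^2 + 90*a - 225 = (a - 5)*(a^3 - 5*a^2 - 9*a + 45) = (a - 5)^2*(a^2 - 9) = (a - 5)^2*(a - 3)*(a + 3)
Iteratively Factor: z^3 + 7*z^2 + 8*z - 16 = (z - 1)*(z^2 + 8*z + 16) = (z - 1)*(z + 4)*(z + 4)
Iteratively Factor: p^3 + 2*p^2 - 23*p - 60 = (p + 3)*(p^2 - p - 20) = (p + 3)*(p + 4)*(p - 5)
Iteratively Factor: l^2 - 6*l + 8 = (l - 2)*(l - 4)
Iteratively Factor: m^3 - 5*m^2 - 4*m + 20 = (m + 2)*(m^2 - 7*m + 10) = (m - 2)*(m + 2)*(m - 5)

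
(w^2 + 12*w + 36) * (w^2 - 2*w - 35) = w^4 + 10*w^3 - 23*w^2 - 492*w - 1260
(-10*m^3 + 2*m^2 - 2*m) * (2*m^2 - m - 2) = -20*m^5 + 14*m^4 + 14*m^3 - 2*m^2 + 4*m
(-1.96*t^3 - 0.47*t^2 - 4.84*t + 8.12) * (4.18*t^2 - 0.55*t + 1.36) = -8.1928*t^5 - 0.8866*t^4 - 22.6383*t^3 + 35.9644*t^2 - 11.0484*t + 11.0432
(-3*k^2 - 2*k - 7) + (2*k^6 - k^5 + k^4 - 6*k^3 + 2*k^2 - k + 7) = 2*k^6 - k^5 + k^4 - 6*k^3 - k^2 - 3*k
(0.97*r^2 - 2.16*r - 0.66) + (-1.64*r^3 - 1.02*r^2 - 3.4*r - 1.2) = -1.64*r^3 - 0.05*r^2 - 5.56*r - 1.86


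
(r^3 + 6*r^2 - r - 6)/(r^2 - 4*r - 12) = (-r^3 - 6*r^2 + r + 6)/(-r^2 + 4*r + 12)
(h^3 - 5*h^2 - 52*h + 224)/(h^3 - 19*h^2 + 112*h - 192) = (h^2 + 3*h - 28)/(h^2 - 11*h + 24)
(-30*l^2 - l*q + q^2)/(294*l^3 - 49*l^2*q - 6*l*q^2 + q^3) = (5*l + q)/(-49*l^2 + q^2)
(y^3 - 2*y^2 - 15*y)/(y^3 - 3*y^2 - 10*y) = (y + 3)/(y + 2)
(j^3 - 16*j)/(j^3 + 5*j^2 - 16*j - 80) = j/(j + 5)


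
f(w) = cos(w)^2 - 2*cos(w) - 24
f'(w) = -2*sin(w)*cos(w) + 2*sin(w)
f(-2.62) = -21.51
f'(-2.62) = -1.86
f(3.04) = -21.02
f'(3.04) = 0.40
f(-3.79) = -21.77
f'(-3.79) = 2.17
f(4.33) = -23.11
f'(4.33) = -2.55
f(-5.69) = -24.97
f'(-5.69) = 0.19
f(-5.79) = -24.99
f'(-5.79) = 0.11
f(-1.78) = -23.54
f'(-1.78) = -2.36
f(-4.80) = -24.17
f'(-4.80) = 1.82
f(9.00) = -21.35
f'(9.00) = 1.58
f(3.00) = -21.04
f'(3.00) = 0.56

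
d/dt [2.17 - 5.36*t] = -5.36000000000000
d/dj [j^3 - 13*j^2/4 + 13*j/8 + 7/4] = 3*j^2 - 13*j/2 + 13/8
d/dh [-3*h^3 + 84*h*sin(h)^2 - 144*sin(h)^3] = -9*h^2 + 84*h*sin(2*h) - 432*sin(h)^2*cos(h) + 84*sin(h)^2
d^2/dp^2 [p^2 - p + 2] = 2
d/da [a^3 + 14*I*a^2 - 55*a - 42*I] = 3*a^2 + 28*I*a - 55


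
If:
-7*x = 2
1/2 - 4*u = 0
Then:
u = 1/8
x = -2/7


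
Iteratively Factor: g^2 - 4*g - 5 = (g - 5)*(g + 1)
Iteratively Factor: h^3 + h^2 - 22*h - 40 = (h + 2)*(h^2 - h - 20) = (h - 5)*(h + 2)*(h + 4)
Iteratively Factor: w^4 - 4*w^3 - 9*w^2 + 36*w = (w + 3)*(w^3 - 7*w^2 + 12*w) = w*(w + 3)*(w^2 - 7*w + 12) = w*(w - 4)*(w + 3)*(w - 3)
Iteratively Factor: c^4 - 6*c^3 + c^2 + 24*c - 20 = (c - 1)*(c^3 - 5*c^2 - 4*c + 20) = (c - 5)*(c - 1)*(c^2 - 4) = (c - 5)*(c - 1)*(c + 2)*(c - 2)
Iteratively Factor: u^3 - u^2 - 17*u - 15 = (u + 3)*(u^2 - 4*u - 5) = (u - 5)*(u + 3)*(u + 1)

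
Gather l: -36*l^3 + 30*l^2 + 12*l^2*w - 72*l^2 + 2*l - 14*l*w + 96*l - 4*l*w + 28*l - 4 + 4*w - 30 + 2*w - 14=-36*l^3 + l^2*(12*w - 42) + l*(126 - 18*w) + 6*w - 48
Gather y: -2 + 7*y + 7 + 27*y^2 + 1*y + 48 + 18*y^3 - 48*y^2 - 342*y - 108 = 18*y^3 - 21*y^2 - 334*y - 55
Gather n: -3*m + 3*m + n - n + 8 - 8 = 0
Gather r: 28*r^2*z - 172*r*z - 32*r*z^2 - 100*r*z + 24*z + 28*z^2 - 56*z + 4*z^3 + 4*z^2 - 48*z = 28*r^2*z + r*(-32*z^2 - 272*z) + 4*z^3 + 32*z^2 - 80*z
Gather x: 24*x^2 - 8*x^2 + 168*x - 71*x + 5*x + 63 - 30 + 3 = 16*x^2 + 102*x + 36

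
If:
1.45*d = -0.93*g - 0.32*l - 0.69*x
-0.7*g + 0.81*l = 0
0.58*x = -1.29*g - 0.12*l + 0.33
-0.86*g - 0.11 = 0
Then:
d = -0.31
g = -0.13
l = -0.11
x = 0.88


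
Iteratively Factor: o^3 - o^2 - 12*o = (o)*(o^2 - o - 12) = o*(o - 4)*(o + 3)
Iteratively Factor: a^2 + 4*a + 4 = (a + 2)*(a + 2)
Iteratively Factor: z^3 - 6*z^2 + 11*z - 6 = (z - 1)*(z^2 - 5*z + 6) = (z - 3)*(z - 1)*(z - 2)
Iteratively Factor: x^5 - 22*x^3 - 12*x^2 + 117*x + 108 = (x - 4)*(x^4 + 4*x^3 - 6*x^2 - 36*x - 27) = (x - 4)*(x - 3)*(x^3 + 7*x^2 + 15*x + 9) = (x - 4)*(x - 3)*(x + 1)*(x^2 + 6*x + 9) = (x - 4)*(x - 3)*(x + 1)*(x + 3)*(x + 3)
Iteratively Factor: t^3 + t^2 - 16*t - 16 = (t + 1)*(t^2 - 16) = (t + 1)*(t + 4)*(t - 4)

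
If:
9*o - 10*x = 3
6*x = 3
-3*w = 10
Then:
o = 8/9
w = -10/3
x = 1/2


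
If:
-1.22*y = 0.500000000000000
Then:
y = -0.41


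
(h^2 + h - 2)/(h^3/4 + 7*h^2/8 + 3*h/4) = 8*(h - 1)/(h*(2*h + 3))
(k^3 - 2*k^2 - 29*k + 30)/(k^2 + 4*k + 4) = (k^3 - 2*k^2 - 29*k + 30)/(k^2 + 4*k + 4)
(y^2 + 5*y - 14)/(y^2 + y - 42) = (y - 2)/(y - 6)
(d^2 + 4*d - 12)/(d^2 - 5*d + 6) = (d + 6)/(d - 3)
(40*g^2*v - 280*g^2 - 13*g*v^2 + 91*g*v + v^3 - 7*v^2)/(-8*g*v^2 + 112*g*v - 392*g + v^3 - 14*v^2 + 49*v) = (-5*g + v)/(v - 7)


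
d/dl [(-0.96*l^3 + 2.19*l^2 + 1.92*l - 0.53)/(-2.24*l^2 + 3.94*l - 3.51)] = (2.1504*l^4 - 7.5648*l^3 + 23.0382*l^2 - 17.7482*l - 4.651)/(5.0176*l^4 - 17.6512*l^3 + 31.2484*l^2 - 27.6588*l + 12.3201)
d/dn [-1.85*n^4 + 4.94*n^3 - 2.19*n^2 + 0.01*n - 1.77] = -7.4*n^3 + 14.82*n^2 - 4.38*n + 0.01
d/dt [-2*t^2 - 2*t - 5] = -4*t - 2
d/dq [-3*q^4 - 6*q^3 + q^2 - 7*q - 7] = -12*q^3 - 18*q^2 + 2*q - 7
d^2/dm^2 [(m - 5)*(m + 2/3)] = 2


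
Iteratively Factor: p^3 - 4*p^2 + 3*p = (p - 3)*(p^2 - p) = (p - 3)*(p - 1)*(p)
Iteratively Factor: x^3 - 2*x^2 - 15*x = (x)*(x^2 - 2*x - 15) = x*(x + 3)*(x - 5)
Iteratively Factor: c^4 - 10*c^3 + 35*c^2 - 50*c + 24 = (c - 2)*(c^3 - 8*c^2 + 19*c - 12) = (c - 4)*(c - 2)*(c^2 - 4*c + 3) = (c - 4)*(c - 3)*(c - 2)*(c - 1)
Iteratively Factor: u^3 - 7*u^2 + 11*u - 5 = (u - 1)*(u^2 - 6*u + 5) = (u - 5)*(u - 1)*(u - 1)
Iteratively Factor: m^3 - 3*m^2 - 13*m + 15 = (m - 5)*(m^2 + 2*m - 3) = (m - 5)*(m + 3)*(m - 1)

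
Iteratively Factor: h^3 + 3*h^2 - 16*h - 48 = (h + 3)*(h^2 - 16) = (h - 4)*(h + 3)*(h + 4)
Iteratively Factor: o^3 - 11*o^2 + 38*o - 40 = (o - 5)*(o^2 - 6*o + 8) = (o - 5)*(o - 4)*(o - 2)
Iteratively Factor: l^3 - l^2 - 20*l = (l)*(l^2 - l - 20) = l*(l - 5)*(l + 4)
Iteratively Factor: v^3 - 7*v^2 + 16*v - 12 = (v - 2)*(v^2 - 5*v + 6) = (v - 2)^2*(v - 3)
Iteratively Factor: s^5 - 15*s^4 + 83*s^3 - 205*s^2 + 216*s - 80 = (s - 5)*(s^4 - 10*s^3 + 33*s^2 - 40*s + 16) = (s - 5)*(s - 1)*(s^3 - 9*s^2 + 24*s - 16) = (s - 5)*(s - 1)^2*(s^2 - 8*s + 16) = (s - 5)*(s - 4)*(s - 1)^2*(s - 4)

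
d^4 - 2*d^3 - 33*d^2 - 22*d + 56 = (d - 7)*(d - 1)*(d + 2)*(d + 4)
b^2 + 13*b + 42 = (b + 6)*(b + 7)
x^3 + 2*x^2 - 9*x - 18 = (x - 3)*(x + 2)*(x + 3)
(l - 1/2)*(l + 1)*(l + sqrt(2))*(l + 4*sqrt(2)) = l^4 + l^3/2 + 5*sqrt(2)*l^3 + 5*sqrt(2)*l^2/2 + 15*l^2/2 - 5*sqrt(2)*l/2 + 4*l - 4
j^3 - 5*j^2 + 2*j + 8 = (j - 4)*(j - 2)*(j + 1)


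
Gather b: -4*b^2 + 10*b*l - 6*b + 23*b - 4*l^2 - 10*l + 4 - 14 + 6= -4*b^2 + b*(10*l + 17) - 4*l^2 - 10*l - 4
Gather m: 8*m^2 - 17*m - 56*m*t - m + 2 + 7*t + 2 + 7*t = 8*m^2 + m*(-56*t - 18) + 14*t + 4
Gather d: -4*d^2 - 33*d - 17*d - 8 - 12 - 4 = -4*d^2 - 50*d - 24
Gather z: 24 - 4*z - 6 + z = 18 - 3*z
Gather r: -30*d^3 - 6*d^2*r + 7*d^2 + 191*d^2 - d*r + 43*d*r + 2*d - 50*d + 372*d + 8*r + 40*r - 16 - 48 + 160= -30*d^3 + 198*d^2 + 324*d + r*(-6*d^2 + 42*d + 48) + 96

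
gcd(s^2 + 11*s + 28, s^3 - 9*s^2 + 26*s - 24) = 1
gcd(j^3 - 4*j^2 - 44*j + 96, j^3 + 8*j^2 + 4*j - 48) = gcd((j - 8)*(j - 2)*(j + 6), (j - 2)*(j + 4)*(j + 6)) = j^2 + 4*j - 12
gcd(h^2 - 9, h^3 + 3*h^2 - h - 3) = h + 3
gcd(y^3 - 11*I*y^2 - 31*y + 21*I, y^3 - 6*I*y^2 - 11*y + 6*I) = y^2 - 4*I*y - 3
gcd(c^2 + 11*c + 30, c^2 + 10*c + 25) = c + 5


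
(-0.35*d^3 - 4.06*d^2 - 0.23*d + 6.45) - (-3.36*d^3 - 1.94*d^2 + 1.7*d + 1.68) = 3.01*d^3 - 2.12*d^2 - 1.93*d + 4.77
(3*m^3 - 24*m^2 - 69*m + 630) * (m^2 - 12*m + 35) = 3*m^5 - 60*m^4 + 324*m^3 + 618*m^2 - 9975*m + 22050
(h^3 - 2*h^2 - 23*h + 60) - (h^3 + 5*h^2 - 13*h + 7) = -7*h^2 - 10*h + 53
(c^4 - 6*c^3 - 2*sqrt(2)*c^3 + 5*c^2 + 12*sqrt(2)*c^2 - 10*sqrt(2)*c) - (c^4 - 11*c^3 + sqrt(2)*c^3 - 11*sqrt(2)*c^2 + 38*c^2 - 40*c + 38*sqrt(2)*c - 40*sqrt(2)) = -3*sqrt(2)*c^3 + 5*c^3 - 33*c^2 + 23*sqrt(2)*c^2 - 48*sqrt(2)*c + 40*c + 40*sqrt(2)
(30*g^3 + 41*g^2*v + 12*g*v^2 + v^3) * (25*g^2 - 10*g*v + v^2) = 750*g^5 + 725*g^4*v - 80*g^3*v^2 - 54*g^2*v^3 + 2*g*v^4 + v^5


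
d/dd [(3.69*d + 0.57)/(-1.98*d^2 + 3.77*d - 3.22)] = (7.3062*d^2 + 2.2572*d - 14.0307)/(3.9204*d^4 - 14.9292*d^3 + 26.9641*d^2 - 24.2788*d + 10.3684)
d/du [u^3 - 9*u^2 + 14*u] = 3*u^2 - 18*u + 14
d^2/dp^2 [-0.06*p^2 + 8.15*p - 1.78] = -0.120000000000000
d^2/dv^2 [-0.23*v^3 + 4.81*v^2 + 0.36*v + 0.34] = 9.62 - 1.38*v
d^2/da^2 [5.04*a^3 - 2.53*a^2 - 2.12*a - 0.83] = 30.24*a - 5.06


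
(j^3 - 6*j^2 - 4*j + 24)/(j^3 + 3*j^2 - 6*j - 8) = (j^2 - 4*j - 12)/(j^2 + 5*j + 4)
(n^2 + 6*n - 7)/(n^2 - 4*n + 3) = (n + 7)/(n - 3)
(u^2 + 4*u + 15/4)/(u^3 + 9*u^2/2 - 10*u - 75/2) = (u + 3/2)/(u^2 + 2*u - 15)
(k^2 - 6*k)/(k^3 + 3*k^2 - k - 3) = k*(k - 6)/(k^3 + 3*k^2 - k - 3)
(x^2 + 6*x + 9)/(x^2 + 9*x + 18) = (x + 3)/(x + 6)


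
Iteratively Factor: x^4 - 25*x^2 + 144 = (x - 3)*(x^3 + 3*x^2 - 16*x - 48) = (x - 3)*(x + 3)*(x^2 - 16) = (x - 4)*(x - 3)*(x + 3)*(x + 4)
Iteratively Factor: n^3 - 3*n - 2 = (n + 1)*(n^2 - n - 2) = (n - 2)*(n + 1)*(n + 1)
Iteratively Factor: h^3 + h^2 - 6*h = (h + 3)*(h^2 - 2*h) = (h - 2)*(h + 3)*(h)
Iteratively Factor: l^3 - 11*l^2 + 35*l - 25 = (l - 5)*(l^2 - 6*l + 5) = (l - 5)*(l - 1)*(l - 5)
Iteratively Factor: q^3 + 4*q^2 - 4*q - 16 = (q - 2)*(q^2 + 6*q + 8) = (q - 2)*(q + 4)*(q + 2)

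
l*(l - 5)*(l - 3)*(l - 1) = l^4 - 9*l^3 + 23*l^2 - 15*l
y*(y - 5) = y^2 - 5*y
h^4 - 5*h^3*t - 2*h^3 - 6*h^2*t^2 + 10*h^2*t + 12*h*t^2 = h*(h - 2)*(h - 6*t)*(h + t)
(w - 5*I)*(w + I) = w^2 - 4*I*w + 5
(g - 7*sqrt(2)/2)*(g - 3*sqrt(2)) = g^2 - 13*sqrt(2)*g/2 + 21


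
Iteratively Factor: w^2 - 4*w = (w)*(w - 4)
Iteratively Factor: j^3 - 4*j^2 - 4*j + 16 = (j + 2)*(j^2 - 6*j + 8) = (j - 2)*(j + 2)*(j - 4)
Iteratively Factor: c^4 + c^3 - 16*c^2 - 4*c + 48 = (c - 2)*(c^3 + 3*c^2 - 10*c - 24) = (c - 3)*(c - 2)*(c^2 + 6*c + 8) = (c - 3)*(c - 2)*(c + 2)*(c + 4)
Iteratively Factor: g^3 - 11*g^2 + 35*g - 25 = (g - 5)*(g^2 - 6*g + 5) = (g - 5)*(g - 1)*(g - 5)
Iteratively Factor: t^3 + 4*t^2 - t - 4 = (t + 4)*(t^2 - 1) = (t - 1)*(t + 4)*(t + 1)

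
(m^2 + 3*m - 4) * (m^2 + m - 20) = m^4 + 4*m^3 - 21*m^2 - 64*m + 80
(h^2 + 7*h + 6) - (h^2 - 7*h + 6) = 14*h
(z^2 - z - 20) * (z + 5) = z^3 + 4*z^2 - 25*z - 100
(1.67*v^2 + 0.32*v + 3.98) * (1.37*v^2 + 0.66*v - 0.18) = 2.2879*v^4 + 1.5406*v^3 + 5.3632*v^2 + 2.5692*v - 0.7164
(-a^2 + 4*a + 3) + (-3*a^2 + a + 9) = -4*a^2 + 5*a + 12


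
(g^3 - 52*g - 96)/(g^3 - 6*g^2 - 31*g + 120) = (g^2 + 8*g + 12)/(g^2 + 2*g - 15)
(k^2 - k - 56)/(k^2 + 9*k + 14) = (k - 8)/(k + 2)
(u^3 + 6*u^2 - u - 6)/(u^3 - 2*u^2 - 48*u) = (u^2 - 1)/(u*(u - 8))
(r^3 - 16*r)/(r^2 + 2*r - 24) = r*(r + 4)/(r + 6)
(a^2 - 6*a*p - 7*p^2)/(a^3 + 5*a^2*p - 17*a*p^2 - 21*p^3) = (-a + 7*p)/(-a^2 - 4*a*p + 21*p^2)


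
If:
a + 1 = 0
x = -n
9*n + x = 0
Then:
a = -1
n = 0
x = 0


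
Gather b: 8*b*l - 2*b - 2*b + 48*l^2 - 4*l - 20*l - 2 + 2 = b*(8*l - 4) + 48*l^2 - 24*l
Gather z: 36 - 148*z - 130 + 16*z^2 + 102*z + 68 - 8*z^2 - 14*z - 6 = 8*z^2 - 60*z - 32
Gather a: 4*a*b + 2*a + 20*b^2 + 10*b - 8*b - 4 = a*(4*b + 2) + 20*b^2 + 2*b - 4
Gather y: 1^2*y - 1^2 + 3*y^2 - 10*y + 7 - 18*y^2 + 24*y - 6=-15*y^2 + 15*y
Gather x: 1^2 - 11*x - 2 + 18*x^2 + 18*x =18*x^2 + 7*x - 1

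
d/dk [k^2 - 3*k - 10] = 2*k - 3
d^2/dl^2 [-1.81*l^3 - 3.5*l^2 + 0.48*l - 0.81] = -10.86*l - 7.0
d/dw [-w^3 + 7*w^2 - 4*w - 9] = -3*w^2 + 14*w - 4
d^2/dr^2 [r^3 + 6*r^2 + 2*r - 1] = 6*r + 12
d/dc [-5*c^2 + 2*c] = 2 - 10*c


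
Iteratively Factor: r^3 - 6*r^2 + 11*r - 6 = (r - 2)*(r^2 - 4*r + 3) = (r - 2)*(r - 1)*(r - 3)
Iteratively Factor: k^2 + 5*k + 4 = (k + 1)*(k + 4)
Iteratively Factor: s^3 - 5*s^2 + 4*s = (s - 4)*(s^2 - s) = s*(s - 4)*(s - 1)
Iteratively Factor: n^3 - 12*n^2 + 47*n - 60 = (n - 3)*(n^2 - 9*n + 20) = (n - 5)*(n - 3)*(n - 4)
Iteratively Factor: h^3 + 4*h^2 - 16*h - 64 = (h + 4)*(h^2 - 16) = (h - 4)*(h + 4)*(h + 4)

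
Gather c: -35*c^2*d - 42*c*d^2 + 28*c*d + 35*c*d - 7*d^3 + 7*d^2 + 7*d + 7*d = -35*c^2*d + c*(-42*d^2 + 63*d) - 7*d^3 + 7*d^2 + 14*d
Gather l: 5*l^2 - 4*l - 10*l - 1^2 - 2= 5*l^2 - 14*l - 3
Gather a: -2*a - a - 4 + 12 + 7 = 15 - 3*a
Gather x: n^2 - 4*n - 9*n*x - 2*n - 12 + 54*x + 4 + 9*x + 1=n^2 - 6*n + x*(63 - 9*n) - 7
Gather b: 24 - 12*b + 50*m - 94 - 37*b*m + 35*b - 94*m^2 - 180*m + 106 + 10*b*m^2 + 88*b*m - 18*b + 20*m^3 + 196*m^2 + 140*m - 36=b*(10*m^2 + 51*m + 5) + 20*m^3 + 102*m^2 + 10*m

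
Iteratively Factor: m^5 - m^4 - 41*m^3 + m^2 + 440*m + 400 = (m + 4)*(m^4 - 5*m^3 - 21*m^2 + 85*m + 100) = (m + 1)*(m + 4)*(m^3 - 6*m^2 - 15*m + 100) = (m + 1)*(m + 4)^2*(m^2 - 10*m + 25) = (m - 5)*(m + 1)*(m + 4)^2*(m - 5)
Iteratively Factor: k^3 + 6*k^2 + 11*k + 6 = (k + 2)*(k^2 + 4*k + 3) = (k + 1)*(k + 2)*(k + 3)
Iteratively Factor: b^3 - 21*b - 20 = (b + 4)*(b^2 - 4*b - 5) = (b - 5)*(b + 4)*(b + 1)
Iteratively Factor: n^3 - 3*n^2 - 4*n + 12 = (n - 3)*(n^2 - 4) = (n - 3)*(n + 2)*(n - 2)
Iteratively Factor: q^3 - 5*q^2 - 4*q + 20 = (q + 2)*(q^2 - 7*q + 10) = (q - 2)*(q + 2)*(q - 5)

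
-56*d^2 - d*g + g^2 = (-8*d + g)*(7*d + g)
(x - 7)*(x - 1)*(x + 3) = x^3 - 5*x^2 - 17*x + 21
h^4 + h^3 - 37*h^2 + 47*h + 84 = (h - 4)*(h - 3)*(h + 1)*(h + 7)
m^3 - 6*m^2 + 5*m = m*(m - 5)*(m - 1)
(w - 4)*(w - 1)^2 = w^3 - 6*w^2 + 9*w - 4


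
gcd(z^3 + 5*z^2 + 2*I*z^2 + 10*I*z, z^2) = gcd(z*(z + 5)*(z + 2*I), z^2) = z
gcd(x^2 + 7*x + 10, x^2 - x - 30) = x + 5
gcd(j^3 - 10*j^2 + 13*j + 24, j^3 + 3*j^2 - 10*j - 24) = j - 3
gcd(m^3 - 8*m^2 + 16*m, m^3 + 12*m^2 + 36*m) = m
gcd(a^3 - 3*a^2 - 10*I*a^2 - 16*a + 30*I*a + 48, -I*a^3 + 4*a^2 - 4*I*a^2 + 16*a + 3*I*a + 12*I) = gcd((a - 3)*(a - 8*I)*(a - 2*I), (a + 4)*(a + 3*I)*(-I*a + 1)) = 1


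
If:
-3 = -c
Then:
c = 3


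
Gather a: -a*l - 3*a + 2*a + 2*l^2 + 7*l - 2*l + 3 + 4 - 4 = a*(-l - 1) + 2*l^2 + 5*l + 3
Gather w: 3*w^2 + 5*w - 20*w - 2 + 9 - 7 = 3*w^2 - 15*w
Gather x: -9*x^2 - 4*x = -9*x^2 - 4*x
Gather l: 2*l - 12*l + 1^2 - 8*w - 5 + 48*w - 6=-10*l + 40*w - 10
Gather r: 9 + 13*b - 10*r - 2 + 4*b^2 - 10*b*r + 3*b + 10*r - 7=4*b^2 - 10*b*r + 16*b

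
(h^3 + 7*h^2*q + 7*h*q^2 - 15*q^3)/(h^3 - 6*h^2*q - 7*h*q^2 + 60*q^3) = (h^2 + 4*h*q - 5*q^2)/(h^2 - 9*h*q + 20*q^2)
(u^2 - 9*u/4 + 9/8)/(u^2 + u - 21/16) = 2*(2*u - 3)/(4*u + 7)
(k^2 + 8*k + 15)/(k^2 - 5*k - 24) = (k + 5)/(k - 8)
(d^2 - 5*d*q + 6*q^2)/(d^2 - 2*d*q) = (d - 3*q)/d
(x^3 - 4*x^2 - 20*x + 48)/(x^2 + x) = (x^3 - 4*x^2 - 20*x + 48)/(x*(x + 1))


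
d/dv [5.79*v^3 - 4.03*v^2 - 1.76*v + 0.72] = 17.37*v^2 - 8.06*v - 1.76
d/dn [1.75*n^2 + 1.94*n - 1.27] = 3.5*n + 1.94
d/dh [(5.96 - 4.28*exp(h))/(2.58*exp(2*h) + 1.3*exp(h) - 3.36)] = (11.0424*exp(2*h) - 30.7536*exp(h) + 6.6328)*exp(h)/(6.6564*exp(4*h) + 6.708*exp(3*h) - 15.6476*exp(2*h) - 8.736*exp(h) + 11.2896)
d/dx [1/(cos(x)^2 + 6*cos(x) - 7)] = 2*(cos(x) + 3)*sin(x)/(cos(x)^2 + 6*cos(x) - 7)^2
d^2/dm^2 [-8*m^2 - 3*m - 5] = -16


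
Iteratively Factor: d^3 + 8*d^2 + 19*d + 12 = (d + 4)*(d^2 + 4*d + 3) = (d + 1)*(d + 4)*(d + 3)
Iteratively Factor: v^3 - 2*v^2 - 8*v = (v - 4)*(v^2 + 2*v) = v*(v - 4)*(v + 2)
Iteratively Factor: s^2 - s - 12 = (s + 3)*(s - 4)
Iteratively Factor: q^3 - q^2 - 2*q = (q)*(q^2 - q - 2) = q*(q + 1)*(q - 2)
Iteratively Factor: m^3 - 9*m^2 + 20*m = (m)*(m^2 - 9*m + 20) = m*(m - 5)*(m - 4)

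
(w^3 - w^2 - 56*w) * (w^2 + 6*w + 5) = w^5 + 5*w^4 - 57*w^3 - 341*w^2 - 280*w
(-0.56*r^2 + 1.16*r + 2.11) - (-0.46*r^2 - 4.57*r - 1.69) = -0.1*r^2 + 5.73*r + 3.8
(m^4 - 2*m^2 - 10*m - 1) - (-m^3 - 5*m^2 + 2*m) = m^4 + m^3 + 3*m^2 - 12*m - 1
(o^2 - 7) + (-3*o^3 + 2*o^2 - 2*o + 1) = -3*o^3 + 3*o^2 - 2*o - 6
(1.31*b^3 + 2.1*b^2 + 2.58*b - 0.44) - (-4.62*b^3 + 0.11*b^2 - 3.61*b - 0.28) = 5.93*b^3 + 1.99*b^2 + 6.19*b - 0.16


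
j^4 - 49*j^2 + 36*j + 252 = (j - 6)*(j - 3)*(j + 2)*(j + 7)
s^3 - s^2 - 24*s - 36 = (s - 6)*(s + 2)*(s + 3)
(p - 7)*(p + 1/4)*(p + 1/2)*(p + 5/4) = p^4 - 5*p^3 - 207*p^2/16 - 233*p/32 - 35/32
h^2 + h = h*(h + 1)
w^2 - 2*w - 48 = (w - 8)*(w + 6)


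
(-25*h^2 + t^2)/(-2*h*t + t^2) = (25*h^2 - t^2)/(t*(2*h - t))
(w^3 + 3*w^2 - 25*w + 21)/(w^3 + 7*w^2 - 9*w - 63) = (w - 1)/(w + 3)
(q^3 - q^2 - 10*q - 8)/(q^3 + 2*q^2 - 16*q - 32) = (q + 1)/(q + 4)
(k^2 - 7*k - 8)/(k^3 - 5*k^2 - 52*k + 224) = (k + 1)/(k^2 + 3*k - 28)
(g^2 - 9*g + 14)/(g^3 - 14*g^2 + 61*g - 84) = (g - 2)/(g^2 - 7*g + 12)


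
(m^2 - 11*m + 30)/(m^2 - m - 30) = (m - 5)/(m + 5)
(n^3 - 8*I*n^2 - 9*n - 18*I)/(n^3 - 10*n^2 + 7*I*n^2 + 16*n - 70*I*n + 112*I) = (n^3 - 8*I*n^2 - 9*n - 18*I)/(n^3 + n^2*(-10 + 7*I) + n*(16 - 70*I) + 112*I)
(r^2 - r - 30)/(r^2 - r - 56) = (-r^2 + r + 30)/(-r^2 + r + 56)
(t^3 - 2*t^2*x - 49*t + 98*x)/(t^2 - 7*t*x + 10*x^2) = (49 - t^2)/(-t + 5*x)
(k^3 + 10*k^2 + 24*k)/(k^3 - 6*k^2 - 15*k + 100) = k*(k + 6)/(k^2 - 10*k + 25)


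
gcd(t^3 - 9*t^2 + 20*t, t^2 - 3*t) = t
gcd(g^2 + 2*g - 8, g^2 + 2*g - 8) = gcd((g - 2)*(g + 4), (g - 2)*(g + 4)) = g^2 + 2*g - 8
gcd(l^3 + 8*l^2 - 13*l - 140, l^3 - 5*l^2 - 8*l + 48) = l - 4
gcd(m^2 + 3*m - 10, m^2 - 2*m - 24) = 1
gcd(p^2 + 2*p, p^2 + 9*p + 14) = p + 2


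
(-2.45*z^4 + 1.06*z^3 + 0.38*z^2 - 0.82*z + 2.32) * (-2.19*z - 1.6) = 5.3655*z^5 + 1.5986*z^4 - 2.5282*z^3 + 1.1878*z^2 - 3.7688*z - 3.712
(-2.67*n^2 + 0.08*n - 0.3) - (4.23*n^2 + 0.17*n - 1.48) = -6.9*n^2 - 0.09*n + 1.18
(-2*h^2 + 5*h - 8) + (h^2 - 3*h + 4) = -h^2 + 2*h - 4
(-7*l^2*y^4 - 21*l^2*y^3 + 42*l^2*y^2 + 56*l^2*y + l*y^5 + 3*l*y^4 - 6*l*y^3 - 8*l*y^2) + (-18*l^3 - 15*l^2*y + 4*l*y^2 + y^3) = -18*l^3 - 7*l^2*y^4 - 21*l^2*y^3 + 42*l^2*y^2 + 41*l^2*y + l*y^5 + 3*l*y^4 - 6*l*y^3 - 4*l*y^2 + y^3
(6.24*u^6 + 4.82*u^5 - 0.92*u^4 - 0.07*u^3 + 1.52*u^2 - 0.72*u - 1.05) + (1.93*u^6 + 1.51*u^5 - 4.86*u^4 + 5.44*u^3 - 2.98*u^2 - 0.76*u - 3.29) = 8.17*u^6 + 6.33*u^5 - 5.78*u^4 + 5.37*u^3 - 1.46*u^2 - 1.48*u - 4.34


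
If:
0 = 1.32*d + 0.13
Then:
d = -0.10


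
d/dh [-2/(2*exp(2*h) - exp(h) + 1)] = (8*exp(h) - 2)*exp(h)/(2*exp(2*h) - exp(h) + 1)^2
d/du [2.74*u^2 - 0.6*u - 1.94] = 5.48*u - 0.6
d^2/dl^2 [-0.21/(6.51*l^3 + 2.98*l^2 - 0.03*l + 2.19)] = ((8.2026*l + 1.2516)*(6.51*l^3 + 2.98*l^2 - 0.03*l + 2.19) - 0.21*(19.53*l^2 + 5.96*l - 0.03)*(39.06*l^2 + 11.92*l - 0.06))/(6.51*l^3 + 2.98*l^2 - 0.03*l + 2.19)^3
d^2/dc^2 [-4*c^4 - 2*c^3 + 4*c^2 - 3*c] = -48*c^2 - 12*c + 8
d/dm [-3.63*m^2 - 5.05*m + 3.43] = -7.26*m - 5.05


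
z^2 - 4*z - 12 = (z - 6)*(z + 2)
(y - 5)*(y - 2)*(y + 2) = y^3 - 5*y^2 - 4*y + 20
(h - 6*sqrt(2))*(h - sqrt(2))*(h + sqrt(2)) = h^3 - 6*sqrt(2)*h^2 - 2*h + 12*sqrt(2)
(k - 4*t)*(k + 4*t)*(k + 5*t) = k^3 + 5*k^2*t - 16*k*t^2 - 80*t^3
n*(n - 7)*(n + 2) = n^3 - 5*n^2 - 14*n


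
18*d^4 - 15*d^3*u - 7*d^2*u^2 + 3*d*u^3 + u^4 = (-2*d + u)*(-d + u)*(3*d + u)^2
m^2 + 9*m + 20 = (m + 4)*(m + 5)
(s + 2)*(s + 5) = s^2 + 7*s + 10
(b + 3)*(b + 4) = b^2 + 7*b + 12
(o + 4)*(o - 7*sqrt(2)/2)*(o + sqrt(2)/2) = o^3 - 3*sqrt(2)*o^2 + 4*o^2 - 12*sqrt(2)*o - 7*o/2 - 14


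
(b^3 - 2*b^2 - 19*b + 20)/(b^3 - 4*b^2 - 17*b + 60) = (b - 1)/(b - 3)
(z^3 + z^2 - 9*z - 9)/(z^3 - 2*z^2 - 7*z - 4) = (z^2 - 9)/(z^2 - 3*z - 4)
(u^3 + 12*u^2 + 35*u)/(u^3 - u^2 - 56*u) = (u + 5)/(u - 8)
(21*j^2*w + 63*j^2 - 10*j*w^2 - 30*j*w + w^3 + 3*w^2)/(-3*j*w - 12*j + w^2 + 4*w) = (-7*j*w - 21*j + w^2 + 3*w)/(w + 4)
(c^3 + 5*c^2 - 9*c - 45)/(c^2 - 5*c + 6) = (c^2 + 8*c + 15)/(c - 2)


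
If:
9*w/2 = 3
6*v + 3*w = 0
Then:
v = -1/3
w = 2/3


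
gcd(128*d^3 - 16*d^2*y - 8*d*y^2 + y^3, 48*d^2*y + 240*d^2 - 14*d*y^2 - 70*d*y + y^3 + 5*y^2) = -8*d + y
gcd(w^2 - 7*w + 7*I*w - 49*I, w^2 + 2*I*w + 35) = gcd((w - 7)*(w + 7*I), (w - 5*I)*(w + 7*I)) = w + 7*I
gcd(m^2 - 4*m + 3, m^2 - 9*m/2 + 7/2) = m - 1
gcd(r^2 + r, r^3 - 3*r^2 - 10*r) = r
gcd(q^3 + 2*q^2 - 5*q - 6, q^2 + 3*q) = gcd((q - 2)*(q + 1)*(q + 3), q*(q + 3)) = q + 3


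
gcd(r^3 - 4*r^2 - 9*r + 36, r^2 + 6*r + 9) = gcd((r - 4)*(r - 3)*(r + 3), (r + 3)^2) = r + 3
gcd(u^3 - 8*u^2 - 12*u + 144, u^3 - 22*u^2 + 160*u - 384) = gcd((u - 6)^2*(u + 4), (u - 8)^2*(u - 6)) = u - 6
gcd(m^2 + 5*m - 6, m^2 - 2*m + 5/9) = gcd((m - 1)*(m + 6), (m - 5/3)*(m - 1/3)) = 1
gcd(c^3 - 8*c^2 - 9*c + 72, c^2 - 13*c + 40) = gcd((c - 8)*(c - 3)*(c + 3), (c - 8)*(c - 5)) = c - 8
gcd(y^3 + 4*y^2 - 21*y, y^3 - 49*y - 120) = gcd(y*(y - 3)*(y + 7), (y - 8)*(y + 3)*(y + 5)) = 1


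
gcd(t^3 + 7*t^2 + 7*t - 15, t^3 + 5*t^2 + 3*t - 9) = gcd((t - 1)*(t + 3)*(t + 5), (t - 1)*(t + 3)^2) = t^2 + 2*t - 3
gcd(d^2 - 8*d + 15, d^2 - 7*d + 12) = d - 3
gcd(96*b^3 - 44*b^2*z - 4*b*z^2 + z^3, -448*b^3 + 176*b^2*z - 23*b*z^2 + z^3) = -8*b + z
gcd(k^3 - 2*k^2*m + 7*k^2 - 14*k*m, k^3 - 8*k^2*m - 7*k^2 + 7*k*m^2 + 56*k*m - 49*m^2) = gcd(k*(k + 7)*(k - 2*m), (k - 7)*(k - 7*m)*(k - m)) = 1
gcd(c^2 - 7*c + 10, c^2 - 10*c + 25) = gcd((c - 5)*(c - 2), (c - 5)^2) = c - 5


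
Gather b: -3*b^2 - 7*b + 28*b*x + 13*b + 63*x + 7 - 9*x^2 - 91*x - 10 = -3*b^2 + b*(28*x + 6) - 9*x^2 - 28*x - 3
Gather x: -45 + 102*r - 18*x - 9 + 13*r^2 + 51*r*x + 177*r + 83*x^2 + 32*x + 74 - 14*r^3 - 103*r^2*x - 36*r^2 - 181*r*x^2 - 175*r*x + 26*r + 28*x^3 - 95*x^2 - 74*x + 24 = -14*r^3 - 23*r^2 + 305*r + 28*x^3 + x^2*(-181*r - 12) + x*(-103*r^2 - 124*r - 60) + 44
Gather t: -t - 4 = -t - 4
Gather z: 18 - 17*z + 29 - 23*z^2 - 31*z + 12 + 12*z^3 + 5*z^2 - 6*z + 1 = 12*z^3 - 18*z^2 - 54*z + 60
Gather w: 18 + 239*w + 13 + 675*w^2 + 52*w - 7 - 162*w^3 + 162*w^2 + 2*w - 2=-162*w^3 + 837*w^2 + 293*w + 22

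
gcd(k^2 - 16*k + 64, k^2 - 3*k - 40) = k - 8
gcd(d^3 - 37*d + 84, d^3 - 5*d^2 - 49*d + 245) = d + 7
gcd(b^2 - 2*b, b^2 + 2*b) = b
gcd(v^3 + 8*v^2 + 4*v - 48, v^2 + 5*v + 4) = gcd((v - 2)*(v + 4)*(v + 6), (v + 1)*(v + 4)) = v + 4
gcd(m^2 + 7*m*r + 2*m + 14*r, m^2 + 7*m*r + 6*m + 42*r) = m + 7*r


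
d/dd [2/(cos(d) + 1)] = 2*sin(d)/(cos(d) + 1)^2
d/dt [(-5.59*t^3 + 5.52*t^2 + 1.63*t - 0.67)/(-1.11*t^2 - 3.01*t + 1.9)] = (6.2049*t^4 + 33.6518*t^3 - 46.6689*t^2 + 19.4886*t + 1.0803)/(1.2321*t^4 + 6.6822*t^3 + 4.8421*t^2 - 11.438*t + 3.61)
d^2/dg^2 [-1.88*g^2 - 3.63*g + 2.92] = -3.76000000000000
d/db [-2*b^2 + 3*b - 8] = 3 - 4*b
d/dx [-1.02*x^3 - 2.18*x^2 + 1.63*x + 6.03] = -3.06*x^2 - 4.36*x + 1.63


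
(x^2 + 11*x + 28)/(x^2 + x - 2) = (x^2 + 11*x + 28)/(x^2 + x - 2)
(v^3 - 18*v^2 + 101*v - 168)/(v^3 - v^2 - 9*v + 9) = (v^2 - 15*v + 56)/(v^2 + 2*v - 3)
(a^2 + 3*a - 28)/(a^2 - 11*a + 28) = (a + 7)/(a - 7)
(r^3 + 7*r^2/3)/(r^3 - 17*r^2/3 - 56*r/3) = r/(r - 8)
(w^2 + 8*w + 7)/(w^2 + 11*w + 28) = (w + 1)/(w + 4)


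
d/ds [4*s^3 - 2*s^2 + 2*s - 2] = 12*s^2 - 4*s + 2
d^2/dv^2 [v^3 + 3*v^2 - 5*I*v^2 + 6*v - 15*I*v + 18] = 6*v + 6 - 10*I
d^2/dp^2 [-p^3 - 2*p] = -6*p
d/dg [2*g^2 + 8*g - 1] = 4*g + 8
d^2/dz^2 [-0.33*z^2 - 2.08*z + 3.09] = -0.660000000000000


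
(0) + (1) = 1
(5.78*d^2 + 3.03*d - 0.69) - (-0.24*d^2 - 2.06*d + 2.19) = 6.02*d^2 + 5.09*d - 2.88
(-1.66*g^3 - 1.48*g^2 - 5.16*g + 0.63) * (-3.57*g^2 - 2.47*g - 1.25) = 5.9262*g^5 + 9.3838*g^4 + 24.1518*g^3 + 12.3461*g^2 + 4.8939*g - 0.7875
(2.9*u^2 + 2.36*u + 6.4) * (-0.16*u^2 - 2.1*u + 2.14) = -0.464*u^4 - 6.4676*u^3 + 0.226000000000001*u^2 - 8.3896*u + 13.696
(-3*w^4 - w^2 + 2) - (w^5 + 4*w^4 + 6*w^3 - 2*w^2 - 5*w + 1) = -w^5 - 7*w^4 - 6*w^3 + w^2 + 5*w + 1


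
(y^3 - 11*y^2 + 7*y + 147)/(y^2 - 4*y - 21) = y - 7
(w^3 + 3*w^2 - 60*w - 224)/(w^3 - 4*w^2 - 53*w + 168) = (w + 4)/(w - 3)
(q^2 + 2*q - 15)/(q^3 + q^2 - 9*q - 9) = (q + 5)/(q^2 + 4*q + 3)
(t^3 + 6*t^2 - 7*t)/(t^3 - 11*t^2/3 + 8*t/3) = 3*(t + 7)/(3*t - 8)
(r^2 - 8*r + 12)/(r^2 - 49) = (r^2 - 8*r + 12)/(r^2 - 49)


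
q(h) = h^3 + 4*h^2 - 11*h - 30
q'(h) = 3*h^2 + 8*h - 11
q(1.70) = -32.23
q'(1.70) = 11.27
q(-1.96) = -0.60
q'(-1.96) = -15.16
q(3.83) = 42.73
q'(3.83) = 63.65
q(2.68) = -11.50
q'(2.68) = 31.99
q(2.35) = -20.78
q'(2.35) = 24.37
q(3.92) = 48.58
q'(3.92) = 66.46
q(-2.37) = 5.23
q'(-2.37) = -13.11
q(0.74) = -35.54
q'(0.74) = -3.44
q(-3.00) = 12.00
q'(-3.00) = -8.00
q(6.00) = 264.00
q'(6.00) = 145.00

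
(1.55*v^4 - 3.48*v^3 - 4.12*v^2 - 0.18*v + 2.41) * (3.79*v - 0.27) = 5.8745*v^5 - 13.6077*v^4 - 14.6752*v^3 + 0.4302*v^2 + 9.1825*v - 0.6507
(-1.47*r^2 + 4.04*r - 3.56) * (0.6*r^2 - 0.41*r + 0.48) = -0.882*r^4 + 3.0267*r^3 - 4.498*r^2 + 3.3988*r - 1.7088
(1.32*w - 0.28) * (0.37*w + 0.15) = 0.4884*w^2 + 0.0944*w - 0.042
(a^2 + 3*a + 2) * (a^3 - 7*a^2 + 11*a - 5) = a^5 - 4*a^4 - 8*a^3 + 14*a^2 + 7*a - 10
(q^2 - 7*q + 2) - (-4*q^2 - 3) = 5*q^2 - 7*q + 5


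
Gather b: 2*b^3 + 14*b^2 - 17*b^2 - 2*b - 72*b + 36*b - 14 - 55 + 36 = 2*b^3 - 3*b^2 - 38*b - 33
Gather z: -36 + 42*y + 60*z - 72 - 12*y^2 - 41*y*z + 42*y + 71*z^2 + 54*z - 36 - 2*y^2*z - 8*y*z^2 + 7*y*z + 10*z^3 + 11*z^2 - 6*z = -12*y^2 + 84*y + 10*z^3 + z^2*(82 - 8*y) + z*(-2*y^2 - 34*y + 108) - 144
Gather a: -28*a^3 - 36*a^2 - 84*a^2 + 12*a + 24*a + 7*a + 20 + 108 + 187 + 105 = -28*a^3 - 120*a^2 + 43*a + 420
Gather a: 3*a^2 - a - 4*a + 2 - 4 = 3*a^2 - 5*a - 2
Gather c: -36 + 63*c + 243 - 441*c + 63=270 - 378*c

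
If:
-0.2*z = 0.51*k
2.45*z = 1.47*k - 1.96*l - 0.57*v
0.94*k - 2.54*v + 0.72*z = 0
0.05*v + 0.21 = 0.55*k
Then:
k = 0.37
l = 1.49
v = -0.13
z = -0.94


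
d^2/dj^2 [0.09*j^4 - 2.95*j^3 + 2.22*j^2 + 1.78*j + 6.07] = 1.08*j^2 - 17.7*j + 4.44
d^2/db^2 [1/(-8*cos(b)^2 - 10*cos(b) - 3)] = 2*(128*sin(b)^4 - 66*sin(b)^2 - 165*cos(b) + 30*cos(3*b) - 138)/((2*cos(b) + 1)^3*(4*cos(b) + 3)^3)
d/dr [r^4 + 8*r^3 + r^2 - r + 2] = 4*r^3 + 24*r^2 + 2*r - 1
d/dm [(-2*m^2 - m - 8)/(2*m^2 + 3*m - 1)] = (-4*m^2 + 36*m + 25)/(4*m^4 + 12*m^3 + 5*m^2 - 6*m + 1)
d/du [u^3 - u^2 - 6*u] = 3*u^2 - 2*u - 6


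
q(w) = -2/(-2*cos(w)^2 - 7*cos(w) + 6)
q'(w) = -2*(-4*sin(w)*cos(w) - 7*sin(w))/(-2*cos(w)^2 - 7*cos(w) + 6)^2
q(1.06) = -0.95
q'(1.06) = 3.54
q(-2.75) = -0.19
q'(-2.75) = -0.02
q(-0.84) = -4.58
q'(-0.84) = -75.50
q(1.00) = -1.22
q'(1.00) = 5.77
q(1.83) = -0.26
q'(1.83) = 0.20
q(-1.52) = -0.35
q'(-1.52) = -0.45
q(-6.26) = 0.67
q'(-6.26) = 0.06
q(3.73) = -0.19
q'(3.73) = -0.04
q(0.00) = 0.67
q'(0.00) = 0.00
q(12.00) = 1.50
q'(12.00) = -6.28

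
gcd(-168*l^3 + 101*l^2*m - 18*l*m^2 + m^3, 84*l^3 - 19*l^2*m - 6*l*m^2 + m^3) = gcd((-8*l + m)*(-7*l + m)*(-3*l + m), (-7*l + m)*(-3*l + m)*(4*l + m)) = 21*l^2 - 10*l*m + m^2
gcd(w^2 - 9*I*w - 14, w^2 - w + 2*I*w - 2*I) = 1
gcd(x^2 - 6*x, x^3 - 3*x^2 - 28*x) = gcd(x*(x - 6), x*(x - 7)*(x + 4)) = x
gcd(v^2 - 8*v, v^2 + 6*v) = v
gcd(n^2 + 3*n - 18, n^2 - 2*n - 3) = n - 3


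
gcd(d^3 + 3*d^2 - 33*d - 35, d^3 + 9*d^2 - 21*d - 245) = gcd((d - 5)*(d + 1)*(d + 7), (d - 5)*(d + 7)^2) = d^2 + 2*d - 35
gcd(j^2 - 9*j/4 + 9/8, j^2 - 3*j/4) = j - 3/4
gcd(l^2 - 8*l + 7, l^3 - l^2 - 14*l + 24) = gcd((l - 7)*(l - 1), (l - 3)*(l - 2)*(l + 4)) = 1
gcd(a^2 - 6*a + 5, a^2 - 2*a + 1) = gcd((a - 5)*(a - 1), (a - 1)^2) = a - 1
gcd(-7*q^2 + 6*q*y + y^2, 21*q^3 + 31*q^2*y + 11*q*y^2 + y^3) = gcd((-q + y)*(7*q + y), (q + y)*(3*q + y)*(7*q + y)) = 7*q + y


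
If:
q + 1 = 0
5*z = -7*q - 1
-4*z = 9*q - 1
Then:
No Solution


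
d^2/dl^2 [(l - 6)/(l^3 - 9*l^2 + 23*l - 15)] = 2*((l - 6)*(3*l^2 - 18*l + 23)^2 + (-3*l^2 + 18*l - 3*(l - 6)*(l - 3) - 23)*(l^3 - 9*l^2 + 23*l - 15))/(l^3 - 9*l^2 + 23*l - 15)^3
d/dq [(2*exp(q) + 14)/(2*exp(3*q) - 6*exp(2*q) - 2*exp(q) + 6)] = ((exp(q) + 7)*(-3*exp(2*q) + 6*exp(q) + 1) + exp(3*q) - 3*exp(2*q) - exp(q) + 3)*exp(q)/(exp(3*q) - 3*exp(2*q) - exp(q) + 3)^2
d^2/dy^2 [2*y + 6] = 0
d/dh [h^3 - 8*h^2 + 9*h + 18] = 3*h^2 - 16*h + 9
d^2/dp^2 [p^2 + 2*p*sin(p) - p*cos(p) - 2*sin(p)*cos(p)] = -2*p*sin(p) + p*cos(p) + 2*sin(p) + 4*sin(2*p) + 4*cos(p) + 2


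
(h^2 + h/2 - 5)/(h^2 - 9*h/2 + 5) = (2*h + 5)/(2*h - 5)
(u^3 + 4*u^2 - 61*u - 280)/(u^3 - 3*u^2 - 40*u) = (u + 7)/u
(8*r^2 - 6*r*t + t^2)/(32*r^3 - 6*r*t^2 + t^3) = (2*r - t)/(8*r^2 + 2*r*t - t^2)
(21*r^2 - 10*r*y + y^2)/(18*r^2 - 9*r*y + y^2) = (-7*r + y)/(-6*r + y)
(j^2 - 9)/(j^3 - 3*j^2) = (j + 3)/j^2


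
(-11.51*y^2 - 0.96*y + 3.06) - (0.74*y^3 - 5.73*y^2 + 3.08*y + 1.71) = -0.74*y^3 - 5.78*y^2 - 4.04*y + 1.35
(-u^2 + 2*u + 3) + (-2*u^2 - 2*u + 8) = 11 - 3*u^2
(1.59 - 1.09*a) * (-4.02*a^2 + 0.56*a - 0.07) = 4.3818*a^3 - 7.0022*a^2 + 0.9667*a - 0.1113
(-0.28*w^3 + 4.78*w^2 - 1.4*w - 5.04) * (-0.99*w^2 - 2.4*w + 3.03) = 0.2772*w^5 - 4.0602*w^4 - 10.9344*w^3 + 22.833*w^2 + 7.854*w - 15.2712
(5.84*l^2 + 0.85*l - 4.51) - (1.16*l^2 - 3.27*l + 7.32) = 4.68*l^2 + 4.12*l - 11.83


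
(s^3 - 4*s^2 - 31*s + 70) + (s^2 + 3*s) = s^3 - 3*s^2 - 28*s + 70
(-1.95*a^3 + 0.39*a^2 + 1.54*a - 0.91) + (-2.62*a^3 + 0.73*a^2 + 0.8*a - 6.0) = -4.57*a^3 + 1.12*a^2 + 2.34*a - 6.91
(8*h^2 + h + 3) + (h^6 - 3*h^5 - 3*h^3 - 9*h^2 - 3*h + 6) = h^6 - 3*h^5 - 3*h^3 - h^2 - 2*h + 9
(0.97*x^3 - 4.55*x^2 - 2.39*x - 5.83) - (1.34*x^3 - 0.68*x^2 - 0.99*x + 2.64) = -0.37*x^3 - 3.87*x^2 - 1.4*x - 8.47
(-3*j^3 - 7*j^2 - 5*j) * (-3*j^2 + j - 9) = 9*j^5 + 18*j^4 + 35*j^3 + 58*j^2 + 45*j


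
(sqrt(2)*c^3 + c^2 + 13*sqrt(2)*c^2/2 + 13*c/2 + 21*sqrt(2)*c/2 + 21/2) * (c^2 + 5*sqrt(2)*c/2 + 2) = sqrt(2)*c^5 + 6*c^4 + 13*sqrt(2)*c^4/2 + 15*sqrt(2)*c^3 + 39*c^3 + 117*sqrt(2)*c^2/4 + 65*c^2 + 13*c + 189*sqrt(2)*c/4 + 21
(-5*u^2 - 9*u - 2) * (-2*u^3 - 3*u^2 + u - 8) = 10*u^5 + 33*u^4 + 26*u^3 + 37*u^2 + 70*u + 16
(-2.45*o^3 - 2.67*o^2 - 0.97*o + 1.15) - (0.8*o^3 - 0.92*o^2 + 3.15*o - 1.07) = -3.25*o^3 - 1.75*o^2 - 4.12*o + 2.22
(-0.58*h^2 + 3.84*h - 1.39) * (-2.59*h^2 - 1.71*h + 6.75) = 1.5022*h^4 - 8.9538*h^3 - 6.8813*h^2 + 28.2969*h - 9.3825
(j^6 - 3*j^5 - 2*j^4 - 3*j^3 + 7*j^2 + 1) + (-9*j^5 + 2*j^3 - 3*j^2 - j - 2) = j^6 - 12*j^5 - 2*j^4 - j^3 + 4*j^2 - j - 1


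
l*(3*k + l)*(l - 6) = 3*k*l^2 - 18*k*l + l^3 - 6*l^2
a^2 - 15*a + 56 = (a - 8)*(a - 7)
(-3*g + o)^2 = 9*g^2 - 6*g*o + o^2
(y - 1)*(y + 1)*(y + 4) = y^3 + 4*y^2 - y - 4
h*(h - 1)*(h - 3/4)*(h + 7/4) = h^4 - 37*h^2/16 + 21*h/16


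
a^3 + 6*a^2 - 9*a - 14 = (a - 2)*(a + 1)*(a + 7)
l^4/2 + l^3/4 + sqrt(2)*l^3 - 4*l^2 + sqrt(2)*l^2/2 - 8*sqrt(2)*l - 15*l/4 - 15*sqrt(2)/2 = (l/2 + sqrt(2))*(l - 3)*(l + 1)*(l + 5/2)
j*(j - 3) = j^2 - 3*j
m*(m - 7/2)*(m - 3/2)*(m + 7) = m^4 + 2*m^3 - 119*m^2/4 + 147*m/4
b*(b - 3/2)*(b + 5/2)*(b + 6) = b^4 + 7*b^3 + 9*b^2/4 - 45*b/2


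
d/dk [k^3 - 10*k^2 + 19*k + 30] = 3*k^2 - 20*k + 19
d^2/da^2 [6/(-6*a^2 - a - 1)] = 12*(36*a^2 + 6*a - (12*a + 1)^2 + 6)/(6*a^2 + a + 1)^3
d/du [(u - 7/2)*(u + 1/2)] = 2*u - 3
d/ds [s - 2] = 1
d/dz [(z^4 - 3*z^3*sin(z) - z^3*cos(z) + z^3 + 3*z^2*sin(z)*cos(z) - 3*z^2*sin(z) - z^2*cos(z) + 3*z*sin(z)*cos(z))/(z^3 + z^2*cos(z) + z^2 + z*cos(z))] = (2*z^2*sin(z) - 3*z^2*cos(z) + z^2 - 6*z*sin(z)^2 + 2*z*cos(z) - 3*sin(2*z) + 3*cos(z)^3 - cos(z)^2)/(z + cos(z))^2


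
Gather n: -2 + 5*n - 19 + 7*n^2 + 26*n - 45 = 7*n^2 + 31*n - 66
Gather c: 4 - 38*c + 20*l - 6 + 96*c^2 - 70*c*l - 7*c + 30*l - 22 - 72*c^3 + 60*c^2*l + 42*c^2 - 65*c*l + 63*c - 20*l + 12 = -72*c^3 + c^2*(60*l + 138) + c*(18 - 135*l) + 30*l - 12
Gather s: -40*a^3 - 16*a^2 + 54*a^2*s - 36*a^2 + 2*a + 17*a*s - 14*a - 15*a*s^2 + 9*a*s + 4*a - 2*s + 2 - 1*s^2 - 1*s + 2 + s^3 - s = -40*a^3 - 52*a^2 - 8*a + s^3 + s^2*(-15*a - 1) + s*(54*a^2 + 26*a - 4) + 4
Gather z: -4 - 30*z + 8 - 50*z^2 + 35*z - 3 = -50*z^2 + 5*z + 1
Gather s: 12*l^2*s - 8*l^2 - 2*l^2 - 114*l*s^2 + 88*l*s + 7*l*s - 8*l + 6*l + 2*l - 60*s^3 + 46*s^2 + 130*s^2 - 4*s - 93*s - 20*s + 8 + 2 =-10*l^2 - 60*s^3 + s^2*(176 - 114*l) + s*(12*l^2 + 95*l - 117) + 10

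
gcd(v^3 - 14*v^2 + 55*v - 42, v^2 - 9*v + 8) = v - 1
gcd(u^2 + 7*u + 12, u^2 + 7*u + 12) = u^2 + 7*u + 12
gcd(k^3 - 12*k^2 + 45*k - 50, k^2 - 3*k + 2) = k - 2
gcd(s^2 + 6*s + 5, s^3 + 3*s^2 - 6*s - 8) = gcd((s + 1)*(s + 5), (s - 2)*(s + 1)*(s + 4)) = s + 1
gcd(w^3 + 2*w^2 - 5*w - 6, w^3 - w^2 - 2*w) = w^2 - w - 2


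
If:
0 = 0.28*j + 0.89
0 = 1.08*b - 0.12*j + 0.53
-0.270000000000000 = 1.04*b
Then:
No Solution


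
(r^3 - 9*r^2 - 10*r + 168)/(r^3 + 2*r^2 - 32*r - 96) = (r - 7)/(r + 4)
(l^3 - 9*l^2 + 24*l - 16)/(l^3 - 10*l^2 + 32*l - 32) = (l - 1)/(l - 2)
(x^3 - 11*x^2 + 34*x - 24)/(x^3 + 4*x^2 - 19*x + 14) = (x^2 - 10*x + 24)/(x^2 + 5*x - 14)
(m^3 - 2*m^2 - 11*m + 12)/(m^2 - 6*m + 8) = (m^2 + 2*m - 3)/(m - 2)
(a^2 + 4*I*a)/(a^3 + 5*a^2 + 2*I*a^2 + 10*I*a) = (a + 4*I)/(a^2 + a*(5 + 2*I) + 10*I)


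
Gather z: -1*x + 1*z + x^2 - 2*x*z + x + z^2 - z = x^2 - 2*x*z + z^2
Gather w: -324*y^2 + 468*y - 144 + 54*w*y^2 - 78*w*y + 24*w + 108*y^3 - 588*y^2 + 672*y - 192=w*(54*y^2 - 78*y + 24) + 108*y^3 - 912*y^2 + 1140*y - 336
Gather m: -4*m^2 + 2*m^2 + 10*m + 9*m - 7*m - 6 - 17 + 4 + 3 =-2*m^2 + 12*m - 16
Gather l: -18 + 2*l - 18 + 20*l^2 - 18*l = 20*l^2 - 16*l - 36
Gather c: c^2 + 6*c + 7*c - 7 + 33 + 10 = c^2 + 13*c + 36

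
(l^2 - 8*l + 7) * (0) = 0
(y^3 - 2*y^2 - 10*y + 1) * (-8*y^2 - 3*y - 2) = -8*y^5 + 13*y^4 + 84*y^3 + 26*y^2 + 17*y - 2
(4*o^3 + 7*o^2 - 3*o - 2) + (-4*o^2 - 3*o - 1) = 4*o^3 + 3*o^2 - 6*o - 3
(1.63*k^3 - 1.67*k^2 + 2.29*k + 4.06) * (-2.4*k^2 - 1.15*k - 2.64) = -3.912*k^5 + 2.1335*k^4 - 7.8787*k^3 - 7.9687*k^2 - 10.7146*k - 10.7184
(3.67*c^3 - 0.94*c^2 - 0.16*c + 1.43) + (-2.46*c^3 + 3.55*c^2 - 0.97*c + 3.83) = 1.21*c^3 + 2.61*c^2 - 1.13*c + 5.26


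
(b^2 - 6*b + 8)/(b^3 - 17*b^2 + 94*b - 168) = (b - 2)/(b^2 - 13*b + 42)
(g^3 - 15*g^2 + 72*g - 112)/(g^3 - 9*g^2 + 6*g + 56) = (g - 4)/(g + 2)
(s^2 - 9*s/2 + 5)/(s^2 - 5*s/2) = (s - 2)/s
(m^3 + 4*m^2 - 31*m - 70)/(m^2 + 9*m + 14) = m - 5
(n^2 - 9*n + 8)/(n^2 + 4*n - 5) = (n - 8)/(n + 5)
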